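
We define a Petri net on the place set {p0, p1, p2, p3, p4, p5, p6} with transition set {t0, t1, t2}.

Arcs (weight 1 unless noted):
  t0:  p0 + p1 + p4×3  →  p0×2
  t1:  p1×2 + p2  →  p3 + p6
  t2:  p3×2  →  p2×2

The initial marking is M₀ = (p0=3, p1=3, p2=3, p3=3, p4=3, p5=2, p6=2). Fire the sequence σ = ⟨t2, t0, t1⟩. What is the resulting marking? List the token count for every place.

step 1: fire t2:  (p0=3, p1=3, p2=3, p3=3, p4=3, p5=2, p6=2) → (p0=3, p1=3, p2=5, p3=1, p4=3, p5=2, p6=2)
step 2: fire t0:  (p0=3, p1=3, p2=5, p3=1, p4=3, p5=2, p6=2) → (p0=4, p1=2, p2=5, p3=1, p4=0, p5=2, p6=2)
step 3: fire t1:  (p0=4, p1=2, p2=5, p3=1, p4=0, p5=2, p6=2) → (p0=4, p1=0, p2=4, p3=2, p4=0, p5=2, p6=3)

(p0=4, p1=0, p2=4, p3=2, p4=0, p5=2, p6=3)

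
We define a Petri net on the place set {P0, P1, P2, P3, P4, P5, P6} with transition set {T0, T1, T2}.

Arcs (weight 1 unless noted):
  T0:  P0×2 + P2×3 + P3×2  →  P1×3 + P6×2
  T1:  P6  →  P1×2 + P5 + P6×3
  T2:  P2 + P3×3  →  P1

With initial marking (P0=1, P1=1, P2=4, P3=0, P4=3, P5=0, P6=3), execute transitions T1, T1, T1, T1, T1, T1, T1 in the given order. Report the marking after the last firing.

(P0=1, P1=15, P2=4, P3=0, P4=3, P5=7, P6=17)

step 1: fire T1:  (P0=1, P1=1, P2=4, P3=0, P4=3, P5=0, P6=3) → (P0=1, P1=3, P2=4, P3=0, P4=3, P5=1, P6=5)
step 2: fire T1:  (P0=1, P1=3, P2=4, P3=0, P4=3, P5=1, P6=5) → (P0=1, P1=5, P2=4, P3=0, P4=3, P5=2, P6=7)
step 3: fire T1:  (P0=1, P1=5, P2=4, P3=0, P4=3, P5=2, P6=7) → (P0=1, P1=7, P2=4, P3=0, P4=3, P5=3, P6=9)
step 4: fire T1:  (P0=1, P1=7, P2=4, P3=0, P4=3, P5=3, P6=9) → (P0=1, P1=9, P2=4, P3=0, P4=3, P5=4, P6=11)
step 5: fire T1:  (P0=1, P1=9, P2=4, P3=0, P4=3, P5=4, P6=11) → (P0=1, P1=11, P2=4, P3=0, P4=3, P5=5, P6=13)
step 6: fire T1:  (P0=1, P1=11, P2=4, P3=0, P4=3, P5=5, P6=13) → (P0=1, P1=13, P2=4, P3=0, P4=3, P5=6, P6=15)
step 7: fire T1:  (P0=1, P1=13, P2=4, P3=0, P4=3, P5=6, P6=15) → (P0=1, P1=15, P2=4, P3=0, P4=3, P5=7, P6=17)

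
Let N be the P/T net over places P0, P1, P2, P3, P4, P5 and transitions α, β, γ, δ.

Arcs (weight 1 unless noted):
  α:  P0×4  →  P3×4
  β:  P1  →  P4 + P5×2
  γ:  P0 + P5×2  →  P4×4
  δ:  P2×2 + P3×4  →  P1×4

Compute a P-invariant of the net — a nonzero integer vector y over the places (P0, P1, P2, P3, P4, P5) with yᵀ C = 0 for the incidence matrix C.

y = (P0:4, P1:1, P2:-6, P3:4, P4:1, P5:0)

Incidence matrix C (rows=places, cols=transitions):
        α    β    γ    δ
   P0  -4    0   -1    0
   P1   0   -1    0    4
   P2   0    0    0   -2
   P3   4    0    0   -4
   P4   0    1    4    0
   P5   0    2   -2    0

Candidate y = [4, 1, -6, 4, 1, 0]; check y·C column-wise:
  col α: 4·-4 + 1·0 + -6·0 + 4·4 + 1·0 = 0
  col β: 4·0 + 1·-1 + -6·0 + 4·0 + 1·1 + 0·2 = 0
  col γ: 4·-1 + 1·0 + -6·0 + 4·0 + 1·4 + 0·-2 = 0
  col δ: 4·0 + 1·4 + -6·-2 + 4·-4 + 1·0 = 0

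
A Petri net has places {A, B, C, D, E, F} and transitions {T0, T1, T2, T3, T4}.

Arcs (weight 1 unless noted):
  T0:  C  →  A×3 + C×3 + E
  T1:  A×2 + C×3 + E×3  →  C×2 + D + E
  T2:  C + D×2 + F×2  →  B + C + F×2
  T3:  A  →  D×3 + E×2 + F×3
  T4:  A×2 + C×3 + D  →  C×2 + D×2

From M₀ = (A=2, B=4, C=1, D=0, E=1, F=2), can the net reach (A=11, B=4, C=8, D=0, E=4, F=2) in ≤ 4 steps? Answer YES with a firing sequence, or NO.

depth 0: 1 marking
depth 1: 3 markings reached so far
depth 2: 7 markings reached so far
depth 3: 15 markings reached so far
depth 4: 30 markings reached so far
target is not among the 30 markings reachable within 4 steps

NO — not reachable within 4 firings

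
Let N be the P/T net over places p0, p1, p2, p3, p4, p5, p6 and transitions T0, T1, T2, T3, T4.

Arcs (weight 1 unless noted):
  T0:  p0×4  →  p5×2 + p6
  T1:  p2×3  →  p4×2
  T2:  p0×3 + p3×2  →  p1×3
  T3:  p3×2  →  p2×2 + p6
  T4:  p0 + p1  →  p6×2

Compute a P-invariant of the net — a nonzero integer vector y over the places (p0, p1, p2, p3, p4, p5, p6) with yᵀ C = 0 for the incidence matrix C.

y = (p0:2, p1:-2, p2:-6, p3:-6, p4:-9, p5:4, p6:0)

Incidence matrix C (rows=places, cols=transitions):
       T0   T1   T2   T3   T4
   p0  -4    0   -3    0   -1
   p1   0    0    3    0   -1
   p2   0   -3    0    2    0
   p3   0    0   -2   -2    0
   p4   0    2    0    0    0
   p5   2    0    0    0    0
   p6   1    0    0    1    2

Candidate y = [2, -2, -6, -6, -9, 4, 0]; check y·C column-wise:
  col T0: 2·-4 + -2·0 + -6·0 + -6·0 + -9·0 + 4·2 + 0·1 = 0
  col T1: 2·0 + -2·0 + -6·-3 + -6·0 + -9·2 + 4·0 = 0
  col T2: 2·-3 + -2·3 + -6·0 + -6·-2 + -9·0 + 4·0 = 0
  col T3: 2·0 + -2·0 + -6·2 + -6·-2 + -9·0 + 4·0 + 0·1 = 0
  col T4: 2·-1 + -2·-1 + -6·0 + -6·0 + -9·0 + 4·0 + 0·2 = 0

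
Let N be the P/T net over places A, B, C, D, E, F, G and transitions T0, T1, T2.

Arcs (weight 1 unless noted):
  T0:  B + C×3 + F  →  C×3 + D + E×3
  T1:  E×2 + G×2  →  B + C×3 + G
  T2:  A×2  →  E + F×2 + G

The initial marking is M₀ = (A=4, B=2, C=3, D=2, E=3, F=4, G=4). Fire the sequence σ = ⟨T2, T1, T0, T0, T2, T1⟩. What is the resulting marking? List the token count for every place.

(A=0, B=2, C=9, D=4, E=7, F=6, G=4)

step 1: fire T2:  (A=4, B=2, C=3, D=2, E=3, F=4, G=4) → (A=2, B=2, C=3, D=2, E=4, F=6, G=5)
step 2: fire T1:  (A=2, B=2, C=3, D=2, E=4, F=6, G=5) → (A=2, B=3, C=6, D=2, E=2, F=6, G=4)
step 3: fire T0:  (A=2, B=3, C=6, D=2, E=2, F=6, G=4) → (A=2, B=2, C=6, D=3, E=5, F=5, G=4)
step 4: fire T0:  (A=2, B=2, C=6, D=3, E=5, F=5, G=4) → (A=2, B=1, C=6, D=4, E=8, F=4, G=4)
step 5: fire T2:  (A=2, B=1, C=6, D=4, E=8, F=4, G=4) → (A=0, B=1, C=6, D=4, E=9, F=6, G=5)
step 6: fire T1:  (A=0, B=1, C=6, D=4, E=9, F=6, G=5) → (A=0, B=2, C=9, D=4, E=7, F=6, G=4)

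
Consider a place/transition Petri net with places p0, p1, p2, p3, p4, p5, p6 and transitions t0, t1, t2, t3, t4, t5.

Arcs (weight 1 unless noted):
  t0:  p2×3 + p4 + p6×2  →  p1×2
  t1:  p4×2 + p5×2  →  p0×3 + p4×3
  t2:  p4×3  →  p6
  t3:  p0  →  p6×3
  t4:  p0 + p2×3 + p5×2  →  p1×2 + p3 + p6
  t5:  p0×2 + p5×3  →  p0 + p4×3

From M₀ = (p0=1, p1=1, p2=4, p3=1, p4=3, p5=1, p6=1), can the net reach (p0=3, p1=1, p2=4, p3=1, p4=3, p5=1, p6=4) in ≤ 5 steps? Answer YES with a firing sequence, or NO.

depth 0: 1 marking
depth 1: 3 markings reached so far
depth 2: 5 markings reached so far
depth 3: 5 markings reached so far
(frontier empty at depth 3; search complete)
target is not among the 5 markings reachable within 5 steps

NO — not reachable within 5 firings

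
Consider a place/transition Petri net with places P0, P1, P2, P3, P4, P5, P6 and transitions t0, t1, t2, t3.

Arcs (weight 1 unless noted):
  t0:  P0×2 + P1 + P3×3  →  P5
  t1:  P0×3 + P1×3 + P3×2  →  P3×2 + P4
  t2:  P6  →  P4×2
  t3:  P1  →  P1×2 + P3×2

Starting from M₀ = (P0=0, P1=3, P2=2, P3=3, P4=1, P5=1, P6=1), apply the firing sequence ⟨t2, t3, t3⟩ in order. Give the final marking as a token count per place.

(P0=0, P1=5, P2=2, P3=7, P4=3, P5=1, P6=0)

step 1: fire t2:  (P0=0, P1=3, P2=2, P3=3, P4=1, P5=1, P6=1) → (P0=0, P1=3, P2=2, P3=3, P4=3, P5=1, P6=0)
step 2: fire t3:  (P0=0, P1=3, P2=2, P3=3, P4=3, P5=1, P6=0) → (P0=0, P1=4, P2=2, P3=5, P4=3, P5=1, P6=0)
step 3: fire t3:  (P0=0, P1=4, P2=2, P3=5, P4=3, P5=1, P6=0) → (P0=0, P1=5, P2=2, P3=7, P4=3, P5=1, P6=0)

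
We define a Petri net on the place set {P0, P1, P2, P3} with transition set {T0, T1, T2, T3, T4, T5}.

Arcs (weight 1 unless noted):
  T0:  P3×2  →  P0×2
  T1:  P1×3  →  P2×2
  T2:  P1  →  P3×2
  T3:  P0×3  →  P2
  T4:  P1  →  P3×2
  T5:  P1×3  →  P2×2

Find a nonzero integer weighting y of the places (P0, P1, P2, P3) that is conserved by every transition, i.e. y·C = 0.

y = (P0:1, P1:2, P2:3, P3:1)

Incidence matrix C (rows=places, cols=transitions):
       T0   T1   T2   T3   T4   T5
   P0   2    0    0   -3    0    0
   P1   0   -3   -1    0   -1   -3
   P2   0    2    0    1    0    2
   P3  -2    0    2    0    2    0

Candidate y = [1, 2, 3, 1]; check y·C column-wise:
  col T0: 1·2 + 2·0 + 3·0 + 1·-2 = 0
  col T1: 1·0 + 2·-3 + 3·2 + 1·0 = 0
  col T2: 1·0 + 2·-1 + 3·0 + 1·2 = 0
  col T3: 1·-3 + 2·0 + 3·1 + 1·0 = 0
  col T4: 1·0 + 2·-1 + 3·0 + 1·2 = 0
  col T5: 1·0 + 2·-3 + 3·2 + 1·0 = 0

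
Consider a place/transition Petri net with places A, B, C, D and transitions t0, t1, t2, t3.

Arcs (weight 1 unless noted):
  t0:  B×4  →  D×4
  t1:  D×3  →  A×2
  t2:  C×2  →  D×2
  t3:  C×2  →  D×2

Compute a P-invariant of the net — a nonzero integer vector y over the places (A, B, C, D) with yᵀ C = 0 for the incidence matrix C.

Incidence matrix C (rows=places, cols=transitions):
       t0   t1   t2   t3
    A   0    2    0    0
    B  -4    0    0    0
    C   0    0   -2   -2
    D   4   -3    2    2

Candidate y = [3, 2, 2, 2]; check y·C column-wise:
  col t0: 3·0 + 2·-4 + 2·0 + 2·4 = 0
  col t1: 3·2 + 2·0 + 2·0 + 2·-3 = 0
  col t2: 3·0 + 2·0 + 2·-2 + 2·2 = 0
  col t3: 3·0 + 2·0 + 2·-2 + 2·2 = 0

y = (A:3, B:2, C:2, D:2)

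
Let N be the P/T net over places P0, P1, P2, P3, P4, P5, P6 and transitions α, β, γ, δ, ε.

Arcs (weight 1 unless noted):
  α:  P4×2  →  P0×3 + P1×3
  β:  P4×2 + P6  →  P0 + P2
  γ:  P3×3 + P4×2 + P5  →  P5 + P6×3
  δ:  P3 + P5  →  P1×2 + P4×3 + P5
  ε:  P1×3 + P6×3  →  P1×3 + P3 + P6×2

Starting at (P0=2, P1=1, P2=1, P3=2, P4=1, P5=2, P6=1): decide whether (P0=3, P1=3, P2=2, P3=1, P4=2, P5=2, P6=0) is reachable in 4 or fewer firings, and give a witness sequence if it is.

YES — reachable via ⟨δ, β⟩ (2 firings)

step 1: fire δ:  (P0=2, P1=1, P2=1, P3=2, P4=1, P5=2, P6=1) → (P0=2, P1=3, P2=1, P3=1, P4=4, P5=2, P6=1)
step 2: fire β:  (P0=2, P1=3, P2=1, P3=1, P4=4, P5=2, P6=1) → (P0=3, P1=3, P2=2, P3=1, P4=2, P5=2, P6=0)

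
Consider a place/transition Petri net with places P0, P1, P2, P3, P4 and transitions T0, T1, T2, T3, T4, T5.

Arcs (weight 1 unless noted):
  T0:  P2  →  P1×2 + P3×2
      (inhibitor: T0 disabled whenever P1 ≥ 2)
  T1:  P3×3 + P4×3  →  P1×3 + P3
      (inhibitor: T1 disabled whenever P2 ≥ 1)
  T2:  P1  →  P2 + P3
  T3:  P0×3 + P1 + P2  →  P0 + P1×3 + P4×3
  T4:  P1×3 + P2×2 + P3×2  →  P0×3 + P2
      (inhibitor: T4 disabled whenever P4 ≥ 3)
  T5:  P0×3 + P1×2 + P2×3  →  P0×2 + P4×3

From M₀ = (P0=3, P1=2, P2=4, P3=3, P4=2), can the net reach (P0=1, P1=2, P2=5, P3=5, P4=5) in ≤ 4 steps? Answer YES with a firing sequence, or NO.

step 1: fire T2:  (P0=3, P1=2, P2=4, P3=3, P4=2) → (P0=3, P1=1, P2=5, P3=4, P4=2)
step 2: fire T3:  (P0=3, P1=1, P2=5, P3=4, P4=2) → (P0=1, P1=3, P2=4, P3=4, P4=5)
step 3: fire T2:  (P0=1, P1=3, P2=4, P3=4, P4=5) → (P0=1, P1=2, P2=5, P3=5, P4=5)

YES — reachable via ⟨T2, T3, T2⟩ (3 firings)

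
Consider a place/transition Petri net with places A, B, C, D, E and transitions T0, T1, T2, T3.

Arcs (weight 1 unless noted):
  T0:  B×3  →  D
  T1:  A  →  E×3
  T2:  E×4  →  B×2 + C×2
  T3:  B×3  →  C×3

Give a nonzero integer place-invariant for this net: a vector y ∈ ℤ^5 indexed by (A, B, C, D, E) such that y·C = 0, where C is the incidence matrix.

Incidence matrix C (rows=places, cols=transitions):
       T0   T1   T2   T3
    A   0   -1    0    0
    B  -3    0    2   -3
    C   0    0    2    3
    D   1    0    0    0
    E   0    3   -4    0

Candidate y = [3, 1, 1, 3, 1]; check y·C column-wise:
  col T0: 3·0 + 1·-3 + 1·0 + 3·1 + 1·0 = 0
  col T1: 3·-1 + 1·0 + 1·0 + 3·0 + 1·3 = 0
  col T2: 3·0 + 1·2 + 1·2 + 3·0 + 1·-4 = 0
  col T3: 3·0 + 1·-3 + 1·3 + 3·0 + 1·0 = 0

y = (A:3, B:1, C:1, D:3, E:1)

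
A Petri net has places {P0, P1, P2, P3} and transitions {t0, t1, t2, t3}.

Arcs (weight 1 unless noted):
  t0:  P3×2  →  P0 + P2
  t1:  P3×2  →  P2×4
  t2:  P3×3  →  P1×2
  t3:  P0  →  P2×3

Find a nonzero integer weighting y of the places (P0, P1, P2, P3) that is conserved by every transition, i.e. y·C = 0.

y = (P0:3, P1:3, P2:1, P3:2)

Incidence matrix C (rows=places, cols=transitions):
       t0   t1   t2   t3
   P0   1    0    0   -1
   P1   0    0    2    0
   P2   1    4    0    3
   P3  -2   -2   -3    0

Candidate y = [3, 3, 1, 2]; check y·C column-wise:
  col t0: 3·1 + 3·0 + 1·1 + 2·-2 = 0
  col t1: 3·0 + 3·0 + 1·4 + 2·-2 = 0
  col t2: 3·0 + 3·2 + 1·0 + 2·-3 = 0
  col t3: 3·-1 + 3·0 + 1·3 + 2·0 = 0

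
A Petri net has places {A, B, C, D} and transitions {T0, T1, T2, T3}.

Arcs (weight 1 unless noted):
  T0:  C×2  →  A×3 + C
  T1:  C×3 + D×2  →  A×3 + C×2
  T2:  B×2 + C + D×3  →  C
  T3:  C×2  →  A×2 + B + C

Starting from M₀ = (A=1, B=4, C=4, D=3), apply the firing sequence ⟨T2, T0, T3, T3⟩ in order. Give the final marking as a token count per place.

(A=8, B=4, C=1, D=0)

step 1: fire T2:  (A=1, B=4, C=4, D=3) → (A=1, B=2, C=4, D=0)
step 2: fire T0:  (A=1, B=2, C=4, D=0) → (A=4, B=2, C=3, D=0)
step 3: fire T3:  (A=4, B=2, C=3, D=0) → (A=6, B=3, C=2, D=0)
step 4: fire T3:  (A=6, B=3, C=2, D=0) → (A=8, B=4, C=1, D=0)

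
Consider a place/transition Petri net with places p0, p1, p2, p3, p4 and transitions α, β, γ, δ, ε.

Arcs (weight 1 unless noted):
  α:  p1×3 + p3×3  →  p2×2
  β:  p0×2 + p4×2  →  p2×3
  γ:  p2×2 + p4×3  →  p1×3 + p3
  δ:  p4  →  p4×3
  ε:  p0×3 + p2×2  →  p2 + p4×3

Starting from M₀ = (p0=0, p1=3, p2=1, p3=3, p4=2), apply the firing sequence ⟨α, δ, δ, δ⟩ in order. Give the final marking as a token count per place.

(p0=0, p1=0, p2=3, p3=0, p4=8)

step 1: fire α:  (p0=0, p1=3, p2=1, p3=3, p4=2) → (p0=0, p1=0, p2=3, p3=0, p4=2)
step 2: fire δ:  (p0=0, p1=0, p2=3, p3=0, p4=2) → (p0=0, p1=0, p2=3, p3=0, p4=4)
step 3: fire δ:  (p0=0, p1=0, p2=3, p3=0, p4=4) → (p0=0, p1=0, p2=3, p3=0, p4=6)
step 4: fire δ:  (p0=0, p1=0, p2=3, p3=0, p4=6) → (p0=0, p1=0, p2=3, p3=0, p4=8)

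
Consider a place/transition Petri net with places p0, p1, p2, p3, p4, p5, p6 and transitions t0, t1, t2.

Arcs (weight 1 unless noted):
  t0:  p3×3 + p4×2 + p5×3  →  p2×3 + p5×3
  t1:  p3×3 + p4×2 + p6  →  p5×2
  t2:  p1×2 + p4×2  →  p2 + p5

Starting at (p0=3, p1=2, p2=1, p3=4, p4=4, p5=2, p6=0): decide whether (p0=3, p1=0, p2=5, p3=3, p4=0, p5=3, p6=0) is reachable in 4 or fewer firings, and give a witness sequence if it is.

depth 0: 1 marking
depth 1: 2 markings reached so far
depth 2: 3 markings reached so far
depth 3: 3 markings reached so far
(frontier empty at depth 3; search complete)
target is not among the 3 markings reachable within 4 steps

NO — not reachable within 4 firings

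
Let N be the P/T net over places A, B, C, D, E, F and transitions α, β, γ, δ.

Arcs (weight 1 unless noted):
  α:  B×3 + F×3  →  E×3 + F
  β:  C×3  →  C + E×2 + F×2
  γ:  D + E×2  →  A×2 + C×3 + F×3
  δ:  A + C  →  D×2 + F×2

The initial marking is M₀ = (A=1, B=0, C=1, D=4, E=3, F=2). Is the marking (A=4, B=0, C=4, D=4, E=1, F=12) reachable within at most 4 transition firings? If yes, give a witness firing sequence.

step 1: fire γ:  (A=1, B=0, C=1, D=4, E=3, F=2) → (A=3, B=0, C=4, D=3, E=1, F=5)
step 2: fire β:  (A=3, B=0, C=4, D=3, E=1, F=5) → (A=3, B=0, C=2, D=3, E=3, F=7)
step 3: fire γ:  (A=3, B=0, C=2, D=3, E=3, F=7) → (A=5, B=0, C=5, D=2, E=1, F=10)
step 4: fire δ:  (A=5, B=0, C=5, D=2, E=1, F=10) → (A=4, B=0, C=4, D=4, E=1, F=12)

YES — reachable via ⟨γ, β, γ, δ⟩ (4 firings)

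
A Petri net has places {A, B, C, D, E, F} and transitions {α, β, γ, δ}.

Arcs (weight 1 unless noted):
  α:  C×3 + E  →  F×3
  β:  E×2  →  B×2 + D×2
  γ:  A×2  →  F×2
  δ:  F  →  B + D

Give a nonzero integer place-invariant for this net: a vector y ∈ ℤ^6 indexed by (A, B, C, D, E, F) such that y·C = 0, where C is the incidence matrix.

Incidence matrix C (rows=places, cols=transitions):
        α    β    γ    δ
    A   0    0   -2    0
    B   0    2    0    1
    C  -3    0    0    0
    D   0    2    0    1
    E  -1   -2    0    0
    F   3    0    2   -1

Candidate y = [0, 1, 0, -1, 0, 0]; check y·C column-wise:
  col α: 1·0 + 0·-3 + -1·0 + 0·-1 + 0·3 = 0
  col β: 1·2 + -1·2 + 0·-2 = 0
  col γ: 0·-2 + 1·0 + -1·0 + 0·2 = 0
  col δ: 1·1 + -1·1 + 0·-1 = 0

y = (A:0, B:1, C:0, D:-1, E:0, F:0)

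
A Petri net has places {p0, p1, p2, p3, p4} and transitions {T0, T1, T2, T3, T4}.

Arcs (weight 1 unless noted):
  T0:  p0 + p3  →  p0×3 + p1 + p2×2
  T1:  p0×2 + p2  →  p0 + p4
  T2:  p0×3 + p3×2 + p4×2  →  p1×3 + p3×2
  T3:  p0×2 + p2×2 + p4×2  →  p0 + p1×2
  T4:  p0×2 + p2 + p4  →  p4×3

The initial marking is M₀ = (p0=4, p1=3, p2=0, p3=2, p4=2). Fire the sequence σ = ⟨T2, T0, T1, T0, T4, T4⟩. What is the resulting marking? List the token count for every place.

(p0=0, p1=8, p2=1, p3=0, p4=5)

step 1: fire T2:  (p0=4, p1=3, p2=0, p3=2, p4=2) → (p0=1, p1=6, p2=0, p3=2, p4=0)
step 2: fire T0:  (p0=1, p1=6, p2=0, p3=2, p4=0) → (p0=3, p1=7, p2=2, p3=1, p4=0)
step 3: fire T1:  (p0=3, p1=7, p2=2, p3=1, p4=0) → (p0=2, p1=7, p2=1, p3=1, p4=1)
step 4: fire T0:  (p0=2, p1=7, p2=1, p3=1, p4=1) → (p0=4, p1=8, p2=3, p3=0, p4=1)
step 5: fire T4:  (p0=4, p1=8, p2=3, p3=0, p4=1) → (p0=2, p1=8, p2=2, p3=0, p4=3)
step 6: fire T4:  (p0=2, p1=8, p2=2, p3=0, p4=3) → (p0=0, p1=8, p2=1, p3=0, p4=5)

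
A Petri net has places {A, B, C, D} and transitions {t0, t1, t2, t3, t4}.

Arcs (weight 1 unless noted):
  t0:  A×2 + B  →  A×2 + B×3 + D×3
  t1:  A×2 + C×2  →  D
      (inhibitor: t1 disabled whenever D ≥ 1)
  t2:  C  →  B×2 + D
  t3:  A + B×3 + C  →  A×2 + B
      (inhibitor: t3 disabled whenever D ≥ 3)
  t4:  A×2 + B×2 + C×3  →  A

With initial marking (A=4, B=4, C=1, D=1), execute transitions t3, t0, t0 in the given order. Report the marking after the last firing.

step 1: fire t3:  (A=4, B=4, C=1, D=1) → (A=5, B=2, C=0, D=1)
step 2: fire t0:  (A=5, B=2, C=0, D=1) → (A=5, B=4, C=0, D=4)
step 3: fire t0:  (A=5, B=4, C=0, D=4) → (A=5, B=6, C=0, D=7)

(A=5, B=6, C=0, D=7)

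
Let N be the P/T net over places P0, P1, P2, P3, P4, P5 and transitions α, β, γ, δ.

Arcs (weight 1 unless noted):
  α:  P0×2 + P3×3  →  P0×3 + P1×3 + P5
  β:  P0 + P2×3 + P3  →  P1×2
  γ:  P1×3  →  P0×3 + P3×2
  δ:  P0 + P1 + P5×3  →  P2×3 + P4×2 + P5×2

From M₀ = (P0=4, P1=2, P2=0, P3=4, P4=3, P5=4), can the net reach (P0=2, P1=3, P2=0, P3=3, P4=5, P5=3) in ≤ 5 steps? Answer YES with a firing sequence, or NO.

step 1: fire δ:  (P0=4, P1=2, P2=0, P3=4, P4=3, P5=4) → (P0=3, P1=1, P2=3, P3=4, P4=5, P5=3)
step 2: fire β:  (P0=3, P1=1, P2=3, P3=4, P4=5, P5=3) → (P0=2, P1=3, P2=0, P3=3, P4=5, P5=3)

YES — reachable via ⟨δ, β⟩ (2 firings)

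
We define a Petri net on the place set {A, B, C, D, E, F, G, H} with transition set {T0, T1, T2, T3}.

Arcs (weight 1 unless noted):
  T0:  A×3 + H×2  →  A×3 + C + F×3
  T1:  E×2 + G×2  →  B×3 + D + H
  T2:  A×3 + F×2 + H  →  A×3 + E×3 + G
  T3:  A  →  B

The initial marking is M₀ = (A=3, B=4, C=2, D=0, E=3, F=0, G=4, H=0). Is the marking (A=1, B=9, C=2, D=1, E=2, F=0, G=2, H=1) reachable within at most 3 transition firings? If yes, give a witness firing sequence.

depth 0: 1 marking
depth 1: 3 markings reached so far
depth 2: 5 markings reached so far
depth 3: 7 markings reached so far
target is not among the 7 markings reachable within 3 steps

NO — not reachable within 3 firings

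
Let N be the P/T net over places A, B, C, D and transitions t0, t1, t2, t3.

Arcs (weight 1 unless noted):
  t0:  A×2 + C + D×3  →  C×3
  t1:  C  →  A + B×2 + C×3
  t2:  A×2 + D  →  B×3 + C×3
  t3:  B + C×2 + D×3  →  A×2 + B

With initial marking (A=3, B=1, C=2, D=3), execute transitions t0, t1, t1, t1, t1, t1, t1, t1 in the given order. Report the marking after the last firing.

step 1: fire t0:  (A=3, B=1, C=2, D=3) → (A=1, B=1, C=4, D=0)
step 2: fire t1:  (A=1, B=1, C=4, D=0) → (A=2, B=3, C=6, D=0)
step 3: fire t1:  (A=2, B=3, C=6, D=0) → (A=3, B=5, C=8, D=0)
step 4: fire t1:  (A=3, B=5, C=8, D=0) → (A=4, B=7, C=10, D=0)
step 5: fire t1:  (A=4, B=7, C=10, D=0) → (A=5, B=9, C=12, D=0)
step 6: fire t1:  (A=5, B=9, C=12, D=0) → (A=6, B=11, C=14, D=0)
step 7: fire t1:  (A=6, B=11, C=14, D=0) → (A=7, B=13, C=16, D=0)
step 8: fire t1:  (A=7, B=13, C=16, D=0) → (A=8, B=15, C=18, D=0)

(A=8, B=15, C=18, D=0)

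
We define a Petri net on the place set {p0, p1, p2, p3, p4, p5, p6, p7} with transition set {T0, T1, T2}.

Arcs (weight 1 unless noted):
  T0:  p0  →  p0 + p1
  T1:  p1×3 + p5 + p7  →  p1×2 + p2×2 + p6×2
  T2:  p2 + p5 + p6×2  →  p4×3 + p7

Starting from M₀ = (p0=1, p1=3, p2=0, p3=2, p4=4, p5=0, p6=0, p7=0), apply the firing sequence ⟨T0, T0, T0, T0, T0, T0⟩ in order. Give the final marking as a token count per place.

step 1: fire T0:  (p0=1, p1=3, p2=0, p3=2, p4=4, p5=0, p6=0, p7=0) → (p0=1, p1=4, p2=0, p3=2, p4=4, p5=0, p6=0, p7=0)
step 2: fire T0:  (p0=1, p1=4, p2=0, p3=2, p4=4, p5=0, p6=0, p7=0) → (p0=1, p1=5, p2=0, p3=2, p4=4, p5=0, p6=0, p7=0)
step 3: fire T0:  (p0=1, p1=5, p2=0, p3=2, p4=4, p5=0, p6=0, p7=0) → (p0=1, p1=6, p2=0, p3=2, p4=4, p5=0, p6=0, p7=0)
step 4: fire T0:  (p0=1, p1=6, p2=0, p3=2, p4=4, p5=0, p6=0, p7=0) → (p0=1, p1=7, p2=0, p3=2, p4=4, p5=0, p6=0, p7=0)
step 5: fire T0:  (p0=1, p1=7, p2=0, p3=2, p4=4, p5=0, p6=0, p7=0) → (p0=1, p1=8, p2=0, p3=2, p4=4, p5=0, p6=0, p7=0)
step 6: fire T0:  (p0=1, p1=8, p2=0, p3=2, p4=4, p5=0, p6=0, p7=0) → (p0=1, p1=9, p2=0, p3=2, p4=4, p5=0, p6=0, p7=0)

(p0=1, p1=9, p2=0, p3=2, p4=4, p5=0, p6=0, p7=0)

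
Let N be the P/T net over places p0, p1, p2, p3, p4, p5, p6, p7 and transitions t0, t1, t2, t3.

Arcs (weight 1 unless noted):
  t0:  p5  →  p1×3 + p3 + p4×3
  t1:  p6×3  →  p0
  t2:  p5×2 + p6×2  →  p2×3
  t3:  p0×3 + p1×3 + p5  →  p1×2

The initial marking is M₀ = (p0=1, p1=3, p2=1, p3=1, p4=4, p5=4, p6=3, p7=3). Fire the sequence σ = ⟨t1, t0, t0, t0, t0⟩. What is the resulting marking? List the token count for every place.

(p0=2, p1=15, p2=1, p3=5, p4=16, p5=0, p6=0, p7=3)

step 1: fire t1:  (p0=1, p1=3, p2=1, p3=1, p4=4, p5=4, p6=3, p7=3) → (p0=2, p1=3, p2=1, p3=1, p4=4, p5=4, p6=0, p7=3)
step 2: fire t0:  (p0=2, p1=3, p2=1, p3=1, p4=4, p5=4, p6=0, p7=3) → (p0=2, p1=6, p2=1, p3=2, p4=7, p5=3, p6=0, p7=3)
step 3: fire t0:  (p0=2, p1=6, p2=1, p3=2, p4=7, p5=3, p6=0, p7=3) → (p0=2, p1=9, p2=1, p3=3, p4=10, p5=2, p6=0, p7=3)
step 4: fire t0:  (p0=2, p1=9, p2=1, p3=3, p4=10, p5=2, p6=0, p7=3) → (p0=2, p1=12, p2=1, p3=4, p4=13, p5=1, p6=0, p7=3)
step 5: fire t0:  (p0=2, p1=12, p2=1, p3=4, p4=13, p5=1, p6=0, p7=3) → (p0=2, p1=15, p2=1, p3=5, p4=16, p5=0, p6=0, p7=3)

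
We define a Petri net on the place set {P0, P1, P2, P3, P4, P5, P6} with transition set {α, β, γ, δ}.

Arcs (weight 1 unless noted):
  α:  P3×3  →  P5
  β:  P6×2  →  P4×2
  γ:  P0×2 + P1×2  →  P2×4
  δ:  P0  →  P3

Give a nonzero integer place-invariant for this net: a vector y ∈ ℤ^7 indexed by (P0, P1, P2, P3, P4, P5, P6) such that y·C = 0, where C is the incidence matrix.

y = (P0:0, P1:2, P2:1, P3:0, P4:0, P5:0, P6:0)

Incidence matrix C (rows=places, cols=transitions):
        α    β    γ    δ
   P0   0    0   -2   -1
   P1   0    0   -2    0
   P2   0    0    4    0
   P3  -3    0    0    1
   P4   0    2    0    0
   P5   1    0    0    0
   P6   0   -2    0    0

Candidate y = [0, 2, 1, 0, 0, 0, 0]; check y·C column-wise:
  col α: 2·0 + 1·0 + 0·-3 + 0·1 = 0
  col β: 2·0 + 1·0 + 0·2 + 0·-2 = 0
  col γ: 0·-2 + 2·-2 + 1·4 = 0
  col δ: 0·-1 + 2·0 + 1·0 + 0·1 = 0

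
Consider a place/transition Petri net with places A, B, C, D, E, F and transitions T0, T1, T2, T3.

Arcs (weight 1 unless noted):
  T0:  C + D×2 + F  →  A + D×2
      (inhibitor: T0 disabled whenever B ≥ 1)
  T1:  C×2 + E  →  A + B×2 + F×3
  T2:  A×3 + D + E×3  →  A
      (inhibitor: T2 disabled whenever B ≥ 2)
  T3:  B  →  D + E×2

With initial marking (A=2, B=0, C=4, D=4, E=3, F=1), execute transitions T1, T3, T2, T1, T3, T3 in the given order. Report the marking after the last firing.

(A=2, B=1, C=0, D=6, E=4, F=7)

step 1: fire T1:  (A=2, B=0, C=4, D=4, E=3, F=1) → (A=3, B=2, C=2, D=4, E=2, F=4)
step 2: fire T3:  (A=3, B=2, C=2, D=4, E=2, F=4) → (A=3, B=1, C=2, D=5, E=4, F=4)
step 3: fire T2:  (A=3, B=1, C=2, D=5, E=4, F=4) → (A=1, B=1, C=2, D=4, E=1, F=4)
step 4: fire T1:  (A=1, B=1, C=2, D=4, E=1, F=4) → (A=2, B=3, C=0, D=4, E=0, F=7)
step 5: fire T3:  (A=2, B=3, C=0, D=4, E=0, F=7) → (A=2, B=2, C=0, D=5, E=2, F=7)
step 6: fire T3:  (A=2, B=2, C=0, D=5, E=2, F=7) → (A=2, B=1, C=0, D=6, E=4, F=7)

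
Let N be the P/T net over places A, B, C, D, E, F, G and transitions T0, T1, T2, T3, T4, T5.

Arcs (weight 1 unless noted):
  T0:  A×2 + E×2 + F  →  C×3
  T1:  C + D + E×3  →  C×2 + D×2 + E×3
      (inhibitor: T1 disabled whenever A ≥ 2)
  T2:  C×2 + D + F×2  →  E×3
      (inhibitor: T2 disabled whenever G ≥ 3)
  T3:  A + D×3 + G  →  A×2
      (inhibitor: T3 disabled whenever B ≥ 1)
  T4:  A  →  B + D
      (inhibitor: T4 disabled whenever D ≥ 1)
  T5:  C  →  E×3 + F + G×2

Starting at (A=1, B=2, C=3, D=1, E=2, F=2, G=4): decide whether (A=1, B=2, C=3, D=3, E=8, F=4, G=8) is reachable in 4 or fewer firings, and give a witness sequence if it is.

step 1: fire T5:  (A=1, B=2, C=3, D=1, E=2, F=2, G=4) → (A=1, B=2, C=2, D=1, E=5, F=3, G=6)
step 2: fire T1:  (A=1, B=2, C=2, D=1, E=5, F=3, G=6) → (A=1, B=2, C=3, D=2, E=5, F=3, G=6)
step 3: fire T1:  (A=1, B=2, C=3, D=2, E=5, F=3, G=6) → (A=1, B=2, C=4, D=3, E=5, F=3, G=6)
step 4: fire T5:  (A=1, B=2, C=4, D=3, E=5, F=3, G=6) → (A=1, B=2, C=3, D=3, E=8, F=4, G=8)

YES — reachable via ⟨T5, T1, T1, T5⟩ (4 firings)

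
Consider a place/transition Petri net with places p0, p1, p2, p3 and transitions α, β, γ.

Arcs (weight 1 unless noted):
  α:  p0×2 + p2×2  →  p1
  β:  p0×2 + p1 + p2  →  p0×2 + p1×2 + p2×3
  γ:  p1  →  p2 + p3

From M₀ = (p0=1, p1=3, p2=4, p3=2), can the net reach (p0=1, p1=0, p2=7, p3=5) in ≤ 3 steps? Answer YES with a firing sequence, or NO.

step 1: fire γ:  (p0=1, p1=3, p2=4, p3=2) → (p0=1, p1=2, p2=5, p3=3)
step 2: fire γ:  (p0=1, p1=2, p2=5, p3=3) → (p0=1, p1=1, p2=6, p3=4)
step 3: fire γ:  (p0=1, p1=1, p2=6, p3=4) → (p0=1, p1=0, p2=7, p3=5)

YES — reachable via ⟨γ, γ, γ⟩ (3 firings)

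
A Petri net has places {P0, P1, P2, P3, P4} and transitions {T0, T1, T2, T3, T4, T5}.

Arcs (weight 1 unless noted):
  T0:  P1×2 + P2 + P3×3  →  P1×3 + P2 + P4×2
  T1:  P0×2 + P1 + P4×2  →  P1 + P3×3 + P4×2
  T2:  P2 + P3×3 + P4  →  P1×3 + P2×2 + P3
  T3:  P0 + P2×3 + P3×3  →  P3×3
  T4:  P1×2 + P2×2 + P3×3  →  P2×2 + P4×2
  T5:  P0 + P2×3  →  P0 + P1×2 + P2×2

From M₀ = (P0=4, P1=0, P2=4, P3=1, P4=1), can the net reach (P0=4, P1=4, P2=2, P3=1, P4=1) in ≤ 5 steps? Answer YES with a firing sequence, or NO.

YES — reachable via ⟨T5, T5⟩ (2 firings)

step 1: fire T5:  (P0=4, P1=0, P2=4, P3=1, P4=1) → (P0=4, P1=2, P2=3, P3=1, P4=1)
step 2: fire T5:  (P0=4, P1=2, P2=3, P3=1, P4=1) → (P0=4, P1=4, P2=2, P3=1, P4=1)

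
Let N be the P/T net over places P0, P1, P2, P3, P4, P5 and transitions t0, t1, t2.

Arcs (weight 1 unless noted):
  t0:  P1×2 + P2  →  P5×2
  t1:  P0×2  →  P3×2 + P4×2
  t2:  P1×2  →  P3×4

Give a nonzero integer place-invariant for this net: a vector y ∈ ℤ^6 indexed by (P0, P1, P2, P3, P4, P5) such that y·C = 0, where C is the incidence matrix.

Incidence matrix C (rows=places, cols=transitions):
       t0   t1   t2
   P0   0   -2    0
   P1  -2    0   -2
   P2  -1    0    0
   P3   0    2    4
   P4   0    2    0
   P5   2    0    0

Candidate y = [1, 2, -4, 1, 0, 0]; check y·C column-wise:
  col t0: 1·0 + 2·-2 + -4·-1 + 1·0 + 0·2 = 0
  col t1: 1·-2 + 2·0 + -4·0 + 1·2 + 0·2 = 0
  col t2: 1·0 + 2·-2 + -4·0 + 1·4 = 0

y = (P0:1, P1:2, P2:-4, P3:1, P4:0, P5:0)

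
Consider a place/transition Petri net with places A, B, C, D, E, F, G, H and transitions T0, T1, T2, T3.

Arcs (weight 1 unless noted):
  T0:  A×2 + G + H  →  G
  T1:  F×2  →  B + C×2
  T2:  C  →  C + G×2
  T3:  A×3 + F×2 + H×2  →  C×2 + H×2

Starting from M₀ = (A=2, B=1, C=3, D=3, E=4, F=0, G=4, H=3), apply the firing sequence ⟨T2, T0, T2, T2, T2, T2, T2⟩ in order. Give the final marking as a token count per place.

step 1: fire T2:  (A=2, B=1, C=3, D=3, E=4, F=0, G=4, H=3) → (A=2, B=1, C=3, D=3, E=4, F=0, G=6, H=3)
step 2: fire T0:  (A=2, B=1, C=3, D=3, E=4, F=0, G=6, H=3) → (A=0, B=1, C=3, D=3, E=4, F=0, G=6, H=2)
step 3: fire T2:  (A=0, B=1, C=3, D=3, E=4, F=0, G=6, H=2) → (A=0, B=1, C=3, D=3, E=4, F=0, G=8, H=2)
step 4: fire T2:  (A=0, B=1, C=3, D=3, E=4, F=0, G=8, H=2) → (A=0, B=1, C=3, D=3, E=4, F=0, G=10, H=2)
step 5: fire T2:  (A=0, B=1, C=3, D=3, E=4, F=0, G=10, H=2) → (A=0, B=1, C=3, D=3, E=4, F=0, G=12, H=2)
step 6: fire T2:  (A=0, B=1, C=3, D=3, E=4, F=0, G=12, H=2) → (A=0, B=1, C=3, D=3, E=4, F=0, G=14, H=2)
step 7: fire T2:  (A=0, B=1, C=3, D=3, E=4, F=0, G=14, H=2) → (A=0, B=1, C=3, D=3, E=4, F=0, G=16, H=2)

(A=0, B=1, C=3, D=3, E=4, F=0, G=16, H=2)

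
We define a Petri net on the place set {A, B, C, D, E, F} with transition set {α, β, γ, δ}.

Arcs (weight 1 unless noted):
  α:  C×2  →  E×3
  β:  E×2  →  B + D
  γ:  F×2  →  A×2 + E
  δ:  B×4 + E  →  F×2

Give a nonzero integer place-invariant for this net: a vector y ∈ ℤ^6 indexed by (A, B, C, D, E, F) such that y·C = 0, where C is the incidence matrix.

Incidence matrix C (rows=places, cols=transitions):
        α    β    γ    δ
    A   0    0    2    0
    B   0    1    0   -4
    C  -2    0    0    0
    D   0    1    0    0
    E   3   -2    1   -1
    F   0    0   -2    2

Candidate y = [2, 1, -6, -9, -4, 0]; check y·C column-wise:
  col α: 2·0 + 1·0 + -6·-2 + -9·0 + -4·3 = 0
  col β: 2·0 + 1·1 + -6·0 + -9·1 + -4·-2 = 0
  col γ: 2·2 + 1·0 + -6·0 + -9·0 + -4·1 + 0·-2 = 0
  col δ: 2·0 + 1·-4 + -6·0 + -9·0 + -4·-1 + 0·2 = 0

y = (A:2, B:1, C:-6, D:-9, E:-4, F:0)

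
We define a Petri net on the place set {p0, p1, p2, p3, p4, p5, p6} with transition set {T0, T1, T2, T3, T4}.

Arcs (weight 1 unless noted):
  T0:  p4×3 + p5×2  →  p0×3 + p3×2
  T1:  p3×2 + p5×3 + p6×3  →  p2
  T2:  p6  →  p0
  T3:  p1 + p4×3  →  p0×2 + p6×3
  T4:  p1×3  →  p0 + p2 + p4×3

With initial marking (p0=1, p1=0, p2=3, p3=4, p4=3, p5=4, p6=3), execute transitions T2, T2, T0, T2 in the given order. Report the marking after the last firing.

step 1: fire T2:  (p0=1, p1=0, p2=3, p3=4, p4=3, p5=4, p6=3) → (p0=2, p1=0, p2=3, p3=4, p4=3, p5=4, p6=2)
step 2: fire T2:  (p0=2, p1=0, p2=3, p3=4, p4=3, p5=4, p6=2) → (p0=3, p1=0, p2=3, p3=4, p4=3, p5=4, p6=1)
step 3: fire T0:  (p0=3, p1=0, p2=3, p3=4, p4=3, p5=4, p6=1) → (p0=6, p1=0, p2=3, p3=6, p4=0, p5=2, p6=1)
step 4: fire T2:  (p0=6, p1=0, p2=3, p3=6, p4=0, p5=2, p6=1) → (p0=7, p1=0, p2=3, p3=6, p4=0, p5=2, p6=0)

(p0=7, p1=0, p2=3, p3=6, p4=0, p5=2, p6=0)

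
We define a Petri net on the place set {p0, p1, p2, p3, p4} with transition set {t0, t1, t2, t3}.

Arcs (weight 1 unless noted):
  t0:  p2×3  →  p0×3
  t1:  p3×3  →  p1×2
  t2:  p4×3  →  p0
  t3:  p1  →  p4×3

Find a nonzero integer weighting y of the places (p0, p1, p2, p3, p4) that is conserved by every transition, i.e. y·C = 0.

y = (p0:3, p1:3, p2:3, p3:2, p4:1)

Incidence matrix C (rows=places, cols=transitions):
       t0   t1   t2   t3
   p0   3    0    1    0
   p1   0    2    0   -1
   p2  -3    0    0    0
   p3   0   -3    0    0
   p4   0    0   -3    3

Candidate y = [3, 3, 3, 2, 1]; check y·C column-wise:
  col t0: 3·3 + 3·0 + 3·-3 + 2·0 + 1·0 = 0
  col t1: 3·0 + 3·2 + 3·0 + 2·-3 + 1·0 = 0
  col t2: 3·1 + 3·0 + 3·0 + 2·0 + 1·-3 = 0
  col t3: 3·0 + 3·-1 + 3·0 + 2·0 + 1·3 = 0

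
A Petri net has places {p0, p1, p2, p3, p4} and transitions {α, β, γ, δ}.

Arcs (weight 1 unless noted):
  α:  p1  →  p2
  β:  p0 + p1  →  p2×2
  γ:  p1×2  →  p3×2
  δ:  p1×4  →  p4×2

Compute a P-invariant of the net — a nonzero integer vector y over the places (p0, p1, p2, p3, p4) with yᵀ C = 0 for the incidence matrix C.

y = (p0:1, p1:1, p2:1, p3:1, p4:2)

Incidence matrix C (rows=places, cols=transitions):
        α    β    γ    δ
   p0   0   -1    0    0
   p1  -1   -1   -2   -4
   p2   1    2    0    0
   p3   0    0    2    0
   p4   0    0    0    2

Candidate y = [1, 1, 1, 1, 2]; check y·C column-wise:
  col α: 1·0 + 1·-1 + 1·1 + 1·0 + 2·0 = 0
  col β: 1·-1 + 1·-1 + 1·2 + 1·0 + 2·0 = 0
  col γ: 1·0 + 1·-2 + 1·0 + 1·2 + 2·0 = 0
  col δ: 1·0 + 1·-4 + 1·0 + 1·0 + 2·2 = 0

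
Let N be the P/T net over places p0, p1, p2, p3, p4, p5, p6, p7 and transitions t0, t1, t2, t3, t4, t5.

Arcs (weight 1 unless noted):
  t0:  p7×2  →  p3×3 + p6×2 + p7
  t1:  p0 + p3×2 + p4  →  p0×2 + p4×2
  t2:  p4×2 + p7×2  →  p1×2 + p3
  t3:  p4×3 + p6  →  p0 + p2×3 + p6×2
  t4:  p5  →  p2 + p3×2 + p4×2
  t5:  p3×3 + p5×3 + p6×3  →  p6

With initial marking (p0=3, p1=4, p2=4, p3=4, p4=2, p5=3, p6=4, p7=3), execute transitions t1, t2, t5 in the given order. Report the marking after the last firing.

(p0=4, p1=6, p2=4, p3=0, p4=1, p5=0, p6=2, p7=1)

step 1: fire t1:  (p0=3, p1=4, p2=4, p3=4, p4=2, p5=3, p6=4, p7=3) → (p0=4, p1=4, p2=4, p3=2, p4=3, p5=3, p6=4, p7=3)
step 2: fire t2:  (p0=4, p1=4, p2=4, p3=2, p4=3, p5=3, p6=4, p7=3) → (p0=4, p1=6, p2=4, p3=3, p4=1, p5=3, p6=4, p7=1)
step 3: fire t5:  (p0=4, p1=6, p2=4, p3=3, p4=1, p5=3, p6=4, p7=1) → (p0=4, p1=6, p2=4, p3=0, p4=1, p5=0, p6=2, p7=1)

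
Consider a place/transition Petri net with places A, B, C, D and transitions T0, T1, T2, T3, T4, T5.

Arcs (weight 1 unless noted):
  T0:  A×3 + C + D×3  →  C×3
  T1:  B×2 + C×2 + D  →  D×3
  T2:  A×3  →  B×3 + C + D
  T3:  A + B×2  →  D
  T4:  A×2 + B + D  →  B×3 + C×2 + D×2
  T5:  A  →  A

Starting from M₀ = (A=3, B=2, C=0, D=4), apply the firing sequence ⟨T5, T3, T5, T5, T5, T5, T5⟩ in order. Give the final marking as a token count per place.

step 1: fire T5:  (A=3, B=2, C=0, D=4) → (A=3, B=2, C=0, D=4)
step 2: fire T3:  (A=3, B=2, C=0, D=4) → (A=2, B=0, C=0, D=5)
step 3: fire T5:  (A=2, B=0, C=0, D=5) → (A=2, B=0, C=0, D=5)
step 4: fire T5:  (A=2, B=0, C=0, D=5) → (A=2, B=0, C=0, D=5)
step 5: fire T5:  (A=2, B=0, C=0, D=5) → (A=2, B=0, C=0, D=5)
step 6: fire T5:  (A=2, B=0, C=0, D=5) → (A=2, B=0, C=0, D=5)
step 7: fire T5:  (A=2, B=0, C=0, D=5) → (A=2, B=0, C=0, D=5)

(A=2, B=0, C=0, D=5)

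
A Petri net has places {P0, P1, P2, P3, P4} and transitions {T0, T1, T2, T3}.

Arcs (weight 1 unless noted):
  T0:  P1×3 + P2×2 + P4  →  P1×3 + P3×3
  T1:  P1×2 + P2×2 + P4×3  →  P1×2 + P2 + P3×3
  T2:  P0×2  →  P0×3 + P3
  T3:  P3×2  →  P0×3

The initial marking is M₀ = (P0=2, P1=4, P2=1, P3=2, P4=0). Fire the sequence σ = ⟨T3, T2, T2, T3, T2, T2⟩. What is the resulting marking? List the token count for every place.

step 1: fire T3:  (P0=2, P1=4, P2=1, P3=2, P4=0) → (P0=5, P1=4, P2=1, P3=0, P4=0)
step 2: fire T2:  (P0=5, P1=4, P2=1, P3=0, P4=0) → (P0=6, P1=4, P2=1, P3=1, P4=0)
step 3: fire T2:  (P0=6, P1=4, P2=1, P3=1, P4=0) → (P0=7, P1=4, P2=1, P3=2, P4=0)
step 4: fire T3:  (P0=7, P1=4, P2=1, P3=2, P4=0) → (P0=10, P1=4, P2=1, P3=0, P4=0)
step 5: fire T2:  (P0=10, P1=4, P2=1, P3=0, P4=0) → (P0=11, P1=4, P2=1, P3=1, P4=0)
step 6: fire T2:  (P0=11, P1=4, P2=1, P3=1, P4=0) → (P0=12, P1=4, P2=1, P3=2, P4=0)

(P0=12, P1=4, P2=1, P3=2, P4=0)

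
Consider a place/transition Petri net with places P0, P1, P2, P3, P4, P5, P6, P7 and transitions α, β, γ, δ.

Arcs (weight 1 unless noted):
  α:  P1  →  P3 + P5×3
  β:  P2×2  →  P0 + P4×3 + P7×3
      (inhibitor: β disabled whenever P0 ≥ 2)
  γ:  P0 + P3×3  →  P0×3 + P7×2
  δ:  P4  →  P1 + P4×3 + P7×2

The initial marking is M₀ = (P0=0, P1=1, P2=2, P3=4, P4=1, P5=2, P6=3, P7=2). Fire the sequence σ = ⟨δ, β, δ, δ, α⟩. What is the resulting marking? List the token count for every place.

(P0=1, P1=3, P2=0, P3=5, P4=10, P5=5, P6=3, P7=11)

step 1: fire δ:  (P0=0, P1=1, P2=2, P3=4, P4=1, P5=2, P6=3, P7=2) → (P0=0, P1=2, P2=2, P3=4, P4=3, P5=2, P6=3, P7=4)
step 2: fire β:  (P0=0, P1=2, P2=2, P3=4, P4=3, P5=2, P6=3, P7=4) → (P0=1, P1=2, P2=0, P3=4, P4=6, P5=2, P6=3, P7=7)
step 3: fire δ:  (P0=1, P1=2, P2=0, P3=4, P4=6, P5=2, P6=3, P7=7) → (P0=1, P1=3, P2=0, P3=4, P4=8, P5=2, P6=3, P7=9)
step 4: fire δ:  (P0=1, P1=3, P2=0, P3=4, P4=8, P5=2, P6=3, P7=9) → (P0=1, P1=4, P2=0, P3=4, P4=10, P5=2, P6=3, P7=11)
step 5: fire α:  (P0=1, P1=4, P2=0, P3=4, P4=10, P5=2, P6=3, P7=11) → (P0=1, P1=3, P2=0, P3=5, P4=10, P5=5, P6=3, P7=11)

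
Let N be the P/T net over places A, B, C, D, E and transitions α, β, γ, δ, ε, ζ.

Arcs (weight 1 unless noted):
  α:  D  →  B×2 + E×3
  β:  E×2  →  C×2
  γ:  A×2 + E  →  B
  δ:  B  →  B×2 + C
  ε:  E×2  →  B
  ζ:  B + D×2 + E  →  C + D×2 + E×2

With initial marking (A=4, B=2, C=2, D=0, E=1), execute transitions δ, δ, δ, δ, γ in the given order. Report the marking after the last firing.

(A=2, B=7, C=6, D=0, E=0)

step 1: fire δ:  (A=4, B=2, C=2, D=0, E=1) → (A=4, B=3, C=3, D=0, E=1)
step 2: fire δ:  (A=4, B=3, C=3, D=0, E=1) → (A=4, B=4, C=4, D=0, E=1)
step 3: fire δ:  (A=4, B=4, C=4, D=0, E=1) → (A=4, B=5, C=5, D=0, E=1)
step 4: fire δ:  (A=4, B=5, C=5, D=0, E=1) → (A=4, B=6, C=6, D=0, E=1)
step 5: fire γ:  (A=4, B=6, C=6, D=0, E=1) → (A=2, B=7, C=6, D=0, E=0)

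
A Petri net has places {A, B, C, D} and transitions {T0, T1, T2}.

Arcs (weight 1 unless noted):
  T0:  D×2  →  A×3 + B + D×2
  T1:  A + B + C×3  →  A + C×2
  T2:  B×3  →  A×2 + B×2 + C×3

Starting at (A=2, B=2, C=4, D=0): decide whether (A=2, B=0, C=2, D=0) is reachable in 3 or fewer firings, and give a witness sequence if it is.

YES — reachable via ⟨T1, T1⟩ (2 firings)

step 1: fire T1:  (A=2, B=2, C=4, D=0) → (A=2, B=1, C=3, D=0)
step 2: fire T1:  (A=2, B=1, C=3, D=0) → (A=2, B=0, C=2, D=0)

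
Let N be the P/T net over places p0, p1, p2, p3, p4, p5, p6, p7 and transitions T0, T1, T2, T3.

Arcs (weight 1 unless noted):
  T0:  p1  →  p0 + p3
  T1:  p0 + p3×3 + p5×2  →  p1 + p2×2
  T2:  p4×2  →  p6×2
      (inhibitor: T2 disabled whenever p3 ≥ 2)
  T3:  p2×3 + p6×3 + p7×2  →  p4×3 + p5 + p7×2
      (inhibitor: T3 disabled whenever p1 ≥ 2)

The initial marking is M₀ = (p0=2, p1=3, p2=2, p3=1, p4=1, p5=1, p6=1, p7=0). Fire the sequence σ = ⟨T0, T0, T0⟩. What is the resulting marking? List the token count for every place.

(p0=5, p1=0, p2=2, p3=4, p4=1, p5=1, p6=1, p7=0)

step 1: fire T0:  (p0=2, p1=3, p2=2, p3=1, p4=1, p5=1, p6=1, p7=0) → (p0=3, p1=2, p2=2, p3=2, p4=1, p5=1, p6=1, p7=0)
step 2: fire T0:  (p0=3, p1=2, p2=2, p3=2, p4=1, p5=1, p6=1, p7=0) → (p0=4, p1=1, p2=2, p3=3, p4=1, p5=1, p6=1, p7=0)
step 3: fire T0:  (p0=4, p1=1, p2=2, p3=3, p4=1, p5=1, p6=1, p7=0) → (p0=5, p1=0, p2=2, p3=4, p4=1, p5=1, p6=1, p7=0)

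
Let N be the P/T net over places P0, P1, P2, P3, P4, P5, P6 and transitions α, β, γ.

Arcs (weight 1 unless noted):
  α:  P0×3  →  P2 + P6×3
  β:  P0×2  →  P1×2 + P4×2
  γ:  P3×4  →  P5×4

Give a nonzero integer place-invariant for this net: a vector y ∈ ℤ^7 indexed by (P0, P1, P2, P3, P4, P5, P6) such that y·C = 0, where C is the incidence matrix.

y = (P0:1, P1:1, P2:3, P3:0, P4:0, P5:0, P6:0)

Incidence matrix C (rows=places, cols=transitions):
        α    β    γ
   P0  -3   -2    0
   P1   0    2    0
   P2   1    0    0
   P3   0    0   -4
   P4   0    2    0
   P5   0    0    4
   P6   3    0    0

Candidate y = [1, 1, 3, 0, 0, 0, 0]; check y·C column-wise:
  col α: 1·-3 + 1·0 + 3·1 + 0·3 = 0
  col β: 1·-2 + 1·2 + 3·0 + 0·2 = 0
  col γ: 1·0 + 1·0 + 3·0 + 0·-4 + 0·4 = 0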